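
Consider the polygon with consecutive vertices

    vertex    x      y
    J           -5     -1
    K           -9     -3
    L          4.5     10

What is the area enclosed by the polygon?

Apply Gauss's area formula: 2A = Σ (x_i·y_{i+1} − x_{i+1}·y_i), indices taken mod 3.
J→K: (-5)(-3) − (-9)(-1) = 6
K→L: (-9)(10) − (4.5)(-3) = -76.5
L→J: (4.5)(-1) − (-5)(10) = 45.5
Σ = -25
Area = |Σ|/2 = 12.5.

12.5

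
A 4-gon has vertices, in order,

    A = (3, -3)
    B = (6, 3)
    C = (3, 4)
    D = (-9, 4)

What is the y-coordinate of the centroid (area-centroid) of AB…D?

Apply Gauss's area formula. First the cross-terms c_i = x_i·y_{i+1} − x_{i+1}·y_i:
  27, 15, 48, 15  ⇒  2A = 105, A = 52.5.
Then Σ (y_i + y_{i+1})·c_i = 504, so ȳ = 504 / (6·52.5) = 1.6.

1.6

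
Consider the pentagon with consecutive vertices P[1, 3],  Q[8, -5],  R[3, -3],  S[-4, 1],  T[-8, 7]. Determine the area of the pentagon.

49

Apply the shoelace (surveyor's) formula: 2A = Σ (x_i·y_{i+1} − x_{i+1}·y_i), indices taken mod 5.
P→Q: (1)(-5) − (8)(3) = -29
Q→R: (8)(-3) − (3)(-5) = -9
R→S: (3)(1) − (-4)(-3) = -9
S→T: (-4)(7) − (-8)(1) = -20
T→P: (-8)(3) − (1)(7) = -31
Σ = -98
Area = |Σ|/2 = 49.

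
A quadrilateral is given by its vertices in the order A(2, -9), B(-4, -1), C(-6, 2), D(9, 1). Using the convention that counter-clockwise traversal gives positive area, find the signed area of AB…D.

-79.5

Apply the shoelace (surveyor's) formula: 2A = Σ (x_i·y_{i+1} − x_{i+1}·y_i), indices taken mod 4.
Cross-terms: -38, -14, -24, -83  ⇒  Σ = -159
Signed area = Σ/2 = -79.5 (negative ⇒ clockwise traversal).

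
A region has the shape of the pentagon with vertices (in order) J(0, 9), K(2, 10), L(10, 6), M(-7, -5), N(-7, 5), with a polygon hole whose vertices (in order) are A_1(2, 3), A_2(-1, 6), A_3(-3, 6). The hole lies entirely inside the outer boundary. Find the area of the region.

120.5

Outer boundary:
Apply the surveyor's formula: 2A = Σ (x_i·y_{i+1} − x_{i+1}·y_i), indices taken mod 5.
Cross-terms: -18, -88, -8, -70, -63  ⇒  Σ = -247
Area = |Σ|/2 = 123.5.
Hole:
Apply the surveyor's formula: 2A = Σ (x_i·y_{i+1} − x_{i+1}·y_i), indices taken mod 3.
Σ = (15) + (12) + (-21) = 6
Area = |Σ|/2 = 3.
Net area = 123.5 − 3 = 120.5.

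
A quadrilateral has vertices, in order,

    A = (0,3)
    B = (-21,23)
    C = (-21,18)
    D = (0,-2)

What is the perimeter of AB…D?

|AB| = √((-21)² + (20)²) = √841 = 29
|BC| = √((0)² + (-5)²) = √25 = 5
|CD| = √((21)² + (-20)²) = √841 = 29
|DA| = √((0)² + (5)²) = √25 = 5
Perimeter = 29 + 5 + 29 + 5 = 68.

68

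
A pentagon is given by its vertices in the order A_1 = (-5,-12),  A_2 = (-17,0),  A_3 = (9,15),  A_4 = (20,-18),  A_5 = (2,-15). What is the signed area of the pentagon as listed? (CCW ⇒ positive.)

-642

Apply the shoelace (surveyor's) formula: 2A = Σ (x_i·y_{i+1} − x_{i+1}·y_i), indices taken mod 5.
Cross-terms: -204, -255, -462, -264, -99  ⇒  Σ = -1284
Signed area = Σ/2 = -642 (negative ⇒ clockwise traversal).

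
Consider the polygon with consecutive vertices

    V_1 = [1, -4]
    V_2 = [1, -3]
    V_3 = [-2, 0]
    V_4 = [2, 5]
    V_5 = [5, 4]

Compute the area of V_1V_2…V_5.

Cross-terms: 1, -6, -10, -17, -24  ⇒  Σ = -56
Area = |Σ|/2 = 28.

28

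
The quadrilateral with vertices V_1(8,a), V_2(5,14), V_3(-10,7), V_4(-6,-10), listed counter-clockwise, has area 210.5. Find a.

8

The doubled signed area Σ (x_i y_{i+1} − x_{i+1} y_i) is linear in a.
With a=0 it equals 509; the coefficient of a is -11 (from the two edges through V_1).
So -11·a + 509 = 2·210.5 = 421 ⇒ a = 8.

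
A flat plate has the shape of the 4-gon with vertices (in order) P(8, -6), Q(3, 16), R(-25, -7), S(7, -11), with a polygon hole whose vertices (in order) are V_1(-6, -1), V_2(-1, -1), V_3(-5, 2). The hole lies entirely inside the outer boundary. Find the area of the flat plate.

440

Outer boundary:
Cross-terms: 146, 379, 324, 46  ⇒  Σ = 895
Area = |Σ|/2 = 447.5.
Hole:
Apply the shoelace formula: 2A = Σ (x_i·y_{i+1} − x_{i+1}·y_i), indices taken mod 3.
Σ = (5) + (-7) + (17) = 15
Area = |Σ|/2 = 7.5.
Net area = 447.5 − 7.5 = 440.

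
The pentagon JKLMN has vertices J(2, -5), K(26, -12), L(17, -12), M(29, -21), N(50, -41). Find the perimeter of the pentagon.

138

|JK| = √((24)² + (-7)²) = √625 = 25
|KL| = √((-9)² + (0)²) = √81 = 9
|LM| = √((12)² + (-9)²) = √225 = 15
|MN| = √((21)² + (-20)²) = √841 = 29
|NJ| = √((-48)² + (36)²) = √3600 = 60
Perimeter = 25 + 9 + 15 + 29 + 60 = 138.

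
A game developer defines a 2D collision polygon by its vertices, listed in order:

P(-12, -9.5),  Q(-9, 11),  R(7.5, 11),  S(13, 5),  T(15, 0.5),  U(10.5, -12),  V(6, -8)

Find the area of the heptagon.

461.625

Apply the shoelace (surveyor's) formula: 2A = Σ (x_i·y_{i+1} − x_{i+1}·y_i), indices taken mod 7.
Cross-terms: -217.5, -181.5, -105.5, -68.5, -185.25, -12, -153  ⇒  Σ = -923.25
Area = |Σ|/2 = 461.625.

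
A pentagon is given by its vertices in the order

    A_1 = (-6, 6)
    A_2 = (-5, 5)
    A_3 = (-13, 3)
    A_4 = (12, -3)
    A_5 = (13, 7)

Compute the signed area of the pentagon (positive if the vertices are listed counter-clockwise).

Apply the shoelace (surveyor's) formula: 2A = Σ (x_i·y_{i+1} − x_{i+1}·y_i), indices taken mod 5.
Cross-terms: 0, 50, 3, 123, 120  ⇒  Σ = 296
Signed area = Σ/2 = 148 (positive ⇒ counter-clockwise traversal).

148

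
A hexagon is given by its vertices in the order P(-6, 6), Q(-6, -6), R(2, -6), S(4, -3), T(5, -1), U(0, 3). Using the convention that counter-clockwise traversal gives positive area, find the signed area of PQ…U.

Apply the shoelace (surveyor's) formula: 2A = Σ (x_i·y_{i+1} − x_{i+1}·y_i), indices taken mod 6.
P→Q: (-6)(-6) − (-6)(6) = 72
Q→R: (-6)(-6) − (2)(-6) = 48
R→S: (2)(-3) − (4)(-6) = 18
S→T: (4)(-1) − (5)(-3) = 11
T→U: (5)(3) − (0)(-1) = 15
U→P: (0)(6) − (-6)(3) = 18
Σ = 182
Signed area = Σ/2 = 91 (positive ⇒ counter-clockwise traversal).

91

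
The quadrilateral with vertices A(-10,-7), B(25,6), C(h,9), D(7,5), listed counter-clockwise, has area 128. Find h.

22

Write out the shoelace sum; only the two edges meeting at C involve h:
2·Area = [(25·9 − h·6) + (h·5 − 7·9)] + 116
       = -1·h + 278 = 256
⇒ h = 22.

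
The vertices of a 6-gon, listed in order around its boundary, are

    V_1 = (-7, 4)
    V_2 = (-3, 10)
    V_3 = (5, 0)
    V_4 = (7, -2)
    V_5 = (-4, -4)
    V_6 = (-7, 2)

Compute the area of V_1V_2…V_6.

Apply the surveyor's formula: 2A = Σ (x_i·y_{i+1} − x_{i+1}·y_i), indices taken mod 6.
Σ = (-58) + (-50) + (-10) + (-36) + (-36) + (-14) = -204
Area = |Σ|/2 = 102.

102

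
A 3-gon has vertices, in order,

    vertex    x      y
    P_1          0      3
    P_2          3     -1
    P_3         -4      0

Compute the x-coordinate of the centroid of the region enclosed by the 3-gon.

Apply the surveyor's formula. First the cross-terms c_i = x_i·y_{i+1} − x_{i+1}·y_i:
  -9, -4, -12  ⇒  2A = -25, A = -12.5.
Then Σ (x_i + x_{i+1})·c_i = 25, so x̄ = 25 / (6·(-12.5)) = -1/3.

-1/3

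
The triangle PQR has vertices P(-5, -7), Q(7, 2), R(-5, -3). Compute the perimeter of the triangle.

|PQ| = √((12)² + (9)²) = √225 = 15
|QR| = √((-12)² + (-5)²) = √169 = 13
|RP| = √((0)² + (-4)²) = √16 = 4
Perimeter = 15 + 13 + 4 = 32.

32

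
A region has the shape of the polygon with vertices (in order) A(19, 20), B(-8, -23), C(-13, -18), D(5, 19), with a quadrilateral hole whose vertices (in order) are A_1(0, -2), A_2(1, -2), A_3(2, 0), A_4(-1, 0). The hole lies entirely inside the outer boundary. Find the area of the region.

Outer boundary:
Apply the shoelace formula: 2A = Σ (x_i·y_{i+1} − x_{i+1}·y_i), indices taken mod 4.
Cross-terms: -277, -155, -157, -261  ⇒  Σ = -850
Area = |Σ|/2 = 425.
Hole:
Apply the shoelace (surveyor's) formula: 2A = Σ (x_i·y_{i+1} − x_{i+1}·y_i), indices taken mod 4.
Σ = (2) + (4) + (0) + (2) = 8
Area = |Σ|/2 = 4.
Net area = 425 − 4 = 421.

421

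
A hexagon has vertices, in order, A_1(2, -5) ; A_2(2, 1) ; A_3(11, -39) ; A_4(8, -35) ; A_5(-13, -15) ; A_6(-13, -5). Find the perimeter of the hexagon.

|A_1A_2| = √((0)² + (6)²) = √36 = 6
|A_2A_3| = √((9)² + (-40)²) = √1681 = 41
|A_3A_4| = √((-3)² + (4)²) = √25 = 5
|A_4A_5| = √((-21)² + (20)²) = √841 = 29
|A_5A_6| = √((0)² + (10)²) = √100 = 10
|A_6A_1| = √((15)² + (0)²) = √225 = 15
Perimeter = 6 + 41 + 5 + 29 + 10 + 15 = 106.

106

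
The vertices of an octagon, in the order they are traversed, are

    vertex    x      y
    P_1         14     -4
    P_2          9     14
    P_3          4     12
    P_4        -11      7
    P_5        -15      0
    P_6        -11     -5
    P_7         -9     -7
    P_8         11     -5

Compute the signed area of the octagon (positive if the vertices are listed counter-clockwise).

P_1→P_2: (14)(14) − (9)(-4) = 232
P_2→P_3: (9)(12) − (4)(14) = 52
P_3→P_4: (4)(7) − (-11)(12) = 160
P_4→P_5: (-11)(0) − (-15)(7) = 105
P_5→P_6: (-15)(-5) − (-11)(0) = 75
P_6→P_7: (-11)(-7) − (-9)(-5) = 32
P_7→P_8: (-9)(-5) − (11)(-7) = 122
P_8→P_1: (11)(-4) − (14)(-5) = 26
Σ = 804
Signed area = Σ/2 = 402 (positive ⇒ counter-clockwise traversal).

402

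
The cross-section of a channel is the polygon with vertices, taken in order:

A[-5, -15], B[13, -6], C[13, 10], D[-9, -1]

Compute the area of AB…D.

320

Apply the surveyor's formula: 2A = Σ (x_i·y_{i+1} − x_{i+1}·y_i), indices taken mod 4.
A→B: (-5)(-6) − (13)(-15) = 225
B→C: (13)(10) − (13)(-6) = 208
C→D: (13)(-1) − (-9)(10) = 77
D→A: (-9)(-15) − (-5)(-1) = 130
Σ = 640
Area = |Σ|/2 = 320.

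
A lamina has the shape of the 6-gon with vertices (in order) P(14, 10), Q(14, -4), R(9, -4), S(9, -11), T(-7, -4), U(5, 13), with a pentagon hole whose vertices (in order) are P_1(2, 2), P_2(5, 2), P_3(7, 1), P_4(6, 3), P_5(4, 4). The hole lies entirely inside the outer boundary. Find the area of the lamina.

Outer boundary:
Apply Gauss's area formula: 2A = Σ (x_i·y_{i+1} − x_{i+1}·y_i), indices taken mod 6.
Cross-terms: -196, -20, -63, -113, -71, -132  ⇒  Σ = -595
Area = |Σ|/2 = 297.5.
Hole:
Σ = (-6) + (-9) + (15) + (12) + (0) = 12
Area = |Σ|/2 = 6.
Net area = 297.5 − 6 = 291.5.

291.5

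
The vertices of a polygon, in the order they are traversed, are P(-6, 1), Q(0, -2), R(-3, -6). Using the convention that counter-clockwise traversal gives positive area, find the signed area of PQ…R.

-16.5

Apply the surveyor's formula: 2A = Σ (x_i·y_{i+1} − x_{i+1}·y_i), indices taken mod 3.
Σ = (12) + (-6) + (-39) = -33
Signed area = Σ/2 = -16.5 (negative ⇒ clockwise traversal).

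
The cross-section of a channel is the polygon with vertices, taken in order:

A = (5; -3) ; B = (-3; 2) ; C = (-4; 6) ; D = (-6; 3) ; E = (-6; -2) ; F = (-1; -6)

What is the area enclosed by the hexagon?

Apply the shoelace (surveyor's) formula: 2A = Σ (x_i·y_{i+1} − x_{i+1}·y_i), indices taken mod 6.
Cross-terms: 1, -10, 24, 30, 34, 33  ⇒  Σ = 112
Area = |Σ|/2 = 56.

56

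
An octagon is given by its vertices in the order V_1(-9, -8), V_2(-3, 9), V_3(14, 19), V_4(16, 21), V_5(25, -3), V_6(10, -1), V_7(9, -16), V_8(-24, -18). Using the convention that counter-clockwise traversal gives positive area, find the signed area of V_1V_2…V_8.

-766.5

Apply the shoelace (surveyor's) formula: 2A = Σ (x_i·y_{i+1} − x_{i+1}·y_i), indices taken mod 8.
Σ = (-105) + (-183) + (-10) + (-573) + (5) + (-151) + (-546) + (30) = -1533
Signed area = Σ/2 = -766.5 (negative ⇒ clockwise traversal).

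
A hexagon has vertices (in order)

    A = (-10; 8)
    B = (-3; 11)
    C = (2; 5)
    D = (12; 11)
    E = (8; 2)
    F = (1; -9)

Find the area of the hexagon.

Apply the surveyor's formula: 2A = Σ (x_i·y_{i+1} − x_{i+1}·y_i), indices taken mod 6.
Σ = (-86) + (-37) + (-38) + (-64) + (-74) + (-82) = -381
Area = |Σ|/2 = 190.5.

190.5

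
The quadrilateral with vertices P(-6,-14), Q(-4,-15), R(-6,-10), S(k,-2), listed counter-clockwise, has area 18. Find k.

-13

Write out the shoelace sum; only the two edges meeting at S involve k:
2·Area = [((-6)·(-2) − k·(-10)) + (k·(-14) − (-6)·(-2))] + -16
       = -4·k + -16 = 36
⇒ k = -13.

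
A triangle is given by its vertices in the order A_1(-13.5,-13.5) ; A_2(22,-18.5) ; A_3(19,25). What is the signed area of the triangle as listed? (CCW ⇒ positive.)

Cross-terms: 546.75, 901.5, 81  ⇒  Σ = 1529.25
Signed area = Σ/2 = 764.625 (positive ⇒ counter-clockwise traversal).

764.625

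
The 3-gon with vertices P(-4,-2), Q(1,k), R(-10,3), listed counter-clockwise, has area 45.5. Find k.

9

The doubled signed area Σ (x_i y_{i+1} − x_{i+1} y_i) is linear in k.
With k=0 it equals 37; the coefficient of k is 6 (from the two edges through Q).
So 6·k + 37 = 2·45.5 = 91 ⇒ k = 9.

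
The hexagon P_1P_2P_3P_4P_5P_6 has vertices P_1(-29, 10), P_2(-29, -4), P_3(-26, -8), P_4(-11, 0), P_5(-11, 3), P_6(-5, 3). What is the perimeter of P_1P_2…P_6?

70

|P_1P_2| = √((0)² + (-14)²) = √196 = 14
|P_2P_3| = √((3)² + (-4)²) = √25 = 5
|P_3P_4| = √((15)² + (8)²) = √289 = 17
|P_4P_5| = √((0)² + (3)²) = √9 = 3
|P_5P_6| = √((6)² + (0)²) = √36 = 6
|P_6P_1| = √((-24)² + (7)²) = √625 = 25
Perimeter = 14 + 5 + 17 + 3 + 6 + 25 = 70.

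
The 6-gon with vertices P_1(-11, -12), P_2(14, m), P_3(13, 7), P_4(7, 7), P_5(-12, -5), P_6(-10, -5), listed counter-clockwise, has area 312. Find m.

The doubled signed area Σ (x_i y_{i+1} − x_{i+1} y_i) is linear in m.
With m=0 it equals 432; the coefficient of m is -24 (from the two edges through P_2).
So -24·m + 432 = 2·312 = 624 ⇒ m = -8.

-8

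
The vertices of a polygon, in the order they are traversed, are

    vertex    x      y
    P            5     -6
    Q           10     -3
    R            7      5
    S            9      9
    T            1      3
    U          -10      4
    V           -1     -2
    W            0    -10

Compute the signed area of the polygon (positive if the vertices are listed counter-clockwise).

135

Apply the shoelace (surveyor's) formula: 2A = Σ (x_i·y_{i+1} − x_{i+1}·y_i), indices taken mod 8.
Cross-terms: 45, 71, 18, 18, 34, 24, 10, 50  ⇒  Σ = 270
Signed area = Σ/2 = 135 (positive ⇒ counter-clockwise traversal).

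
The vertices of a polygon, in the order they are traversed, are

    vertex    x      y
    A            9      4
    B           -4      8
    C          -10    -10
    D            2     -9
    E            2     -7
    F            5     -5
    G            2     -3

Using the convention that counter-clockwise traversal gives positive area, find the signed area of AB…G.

188.5

Apply the shoelace (surveyor's) formula: 2A = Σ (x_i·y_{i+1} − x_{i+1}·y_i), indices taken mod 7.
A→B: (9)(8) − (-4)(4) = 88
B→C: (-4)(-10) − (-10)(8) = 120
C→D: (-10)(-9) − (2)(-10) = 110
D→E: (2)(-7) − (2)(-9) = 4
E→F: (2)(-5) − (5)(-7) = 25
F→G: (5)(-3) − (2)(-5) = -5
G→A: (2)(4) − (9)(-3) = 35
Σ = 377
Signed area = Σ/2 = 188.5 (positive ⇒ counter-clockwise traversal).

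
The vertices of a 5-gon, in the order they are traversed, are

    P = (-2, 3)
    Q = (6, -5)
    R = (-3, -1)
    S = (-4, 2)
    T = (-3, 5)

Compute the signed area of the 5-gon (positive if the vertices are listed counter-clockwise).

Apply Gauss's area formula: 2A = Σ (x_i·y_{i+1} − x_{i+1}·y_i), indices taken mod 5.
Σ = (-8) + (-21) + (-10) + (-14) + (1) = -52
Signed area = Σ/2 = -26 (negative ⇒ clockwise traversal).

-26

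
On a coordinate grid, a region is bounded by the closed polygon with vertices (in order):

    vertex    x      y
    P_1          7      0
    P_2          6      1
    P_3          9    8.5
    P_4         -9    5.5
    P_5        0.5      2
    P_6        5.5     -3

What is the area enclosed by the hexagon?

Apply the shoelace formula: 2A = Σ (x_i·y_{i+1} − x_{i+1}·y_i), indices taken mod 6.
Σ = (7) + (42) + (126) + (-20.75) + (-12.5) + (21) = 162.75
Area = |Σ|/2 = 81.375.

81.375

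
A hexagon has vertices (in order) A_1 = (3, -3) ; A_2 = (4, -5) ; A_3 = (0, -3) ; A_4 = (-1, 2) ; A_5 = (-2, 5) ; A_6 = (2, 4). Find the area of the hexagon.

27.5

Apply the shoelace (surveyor's) formula: 2A = Σ (x_i·y_{i+1} − x_{i+1}·y_i), indices taken mod 6.
A_1→A_2: (3)(-5) − (4)(-3) = -3
A_2→A_3: (4)(-3) − (0)(-5) = -12
A_3→A_4: (0)(2) − (-1)(-3) = -3
A_4→A_5: (-1)(5) − (-2)(2) = -1
A_5→A_6: (-2)(4) − (2)(5) = -18
A_6→A_1: (2)(-3) − (3)(4) = -18
Σ = -55
Area = |Σ|/2 = 27.5.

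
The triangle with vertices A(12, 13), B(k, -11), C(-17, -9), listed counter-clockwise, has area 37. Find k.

Write out the shoelace sum; only the two edges meeting at B involve k:
2·Area = [(12·(-11) − k·13) + (k·(-9) − (-17)·(-11))] + -113
       = -22·k + -432 = 74
⇒ k = -23.

-23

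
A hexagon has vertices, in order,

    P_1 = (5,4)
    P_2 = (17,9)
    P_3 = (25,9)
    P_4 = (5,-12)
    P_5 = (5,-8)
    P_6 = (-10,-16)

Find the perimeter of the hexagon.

|P_1P_2| = √((12)² + (5)²) = √169 = 13
|P_2P_3| = √((8)² + (0)²) = √64 = 8
|P_3P_4| = √((-20)² + (-21)²) = √841 = 29
|P_4P_5| = √((0)² + (4)²) = √16 = 4
|P_5P_6| = √((-15)² + (-8)²) = √289 = 17
|P_6P_1| = √((15)² + (20)²) = √625 = 25
Perimeter = 13 + 8 + 29 + 4 + 17 + 25 = 96.

96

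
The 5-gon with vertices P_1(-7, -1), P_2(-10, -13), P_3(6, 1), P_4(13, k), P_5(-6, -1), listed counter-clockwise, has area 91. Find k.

Write out the shoelace sum; only the two edges meeting at P_4 involve k:
2·Area = [(6·k − 13·1) + (13·(-1) − (-6)·k)] + 148
       = 12·k + 122 = 182
⇒ k = 5.

5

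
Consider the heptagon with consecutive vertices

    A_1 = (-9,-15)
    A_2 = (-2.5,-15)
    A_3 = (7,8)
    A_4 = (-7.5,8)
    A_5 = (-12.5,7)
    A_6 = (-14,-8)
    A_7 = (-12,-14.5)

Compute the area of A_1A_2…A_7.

350.25

Apply the shoelace (surveyor's) formula: 2A = Σ (x_i·y_{i+1} − x_{i+1}·y_i), indices taken mod 7.
Cross-terms: 97.5, 85, 116, 47.5, 198, 107, 49.5  ⇒  Σ = 700.5
Area = |Σ|/2 = 350.25.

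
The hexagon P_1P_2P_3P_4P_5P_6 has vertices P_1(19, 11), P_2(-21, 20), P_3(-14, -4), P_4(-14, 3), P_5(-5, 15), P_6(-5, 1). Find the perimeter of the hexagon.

128

|P_1P_2| = √((-40)² + (9)²) = √1681 = 41
|P_2P_3| = √((7)² + (-24)²) = √625 = 25
|P_3P_4| = √((0)² + (7)²) = √49 = 7
|P_4P_5| = √((9)² + (12)²) = √225 = 15
|P_5P_6| = √((0)² + (-14)²) = √196 = 14
|P_6P_1| = √((24)² + (10)²) = √676 = 26
Perimeter = 41 + 25 + 7 + 15 + 14 + 26 = 128.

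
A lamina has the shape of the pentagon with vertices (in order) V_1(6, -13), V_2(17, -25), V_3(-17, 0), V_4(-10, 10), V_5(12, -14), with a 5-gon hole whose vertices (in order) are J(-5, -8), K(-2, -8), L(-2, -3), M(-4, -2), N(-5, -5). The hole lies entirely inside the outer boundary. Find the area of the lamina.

272.5

Outer boundary:
V_1→V_2: (6)(-25) − (17)(-13) = 71
V_2→V_3: (17)(0) − (-17)(-25) = -425
V_3→V_4: (-17)(10) − (-10)(0) = -170
V_4→V_5: (-10)(-14) − (12)(10) = 20
V_5→V_1: (12)(-13) − (6)(-14) = -72
Σ = -576
Area = |Σ|/2 = 288.
Hole:
Σ = (24) + (-10) + (-8) + (10) + (15) = 31
Area = |Σ|/2 = 15.5.
Net area = 288 − 15.5 = 272.5.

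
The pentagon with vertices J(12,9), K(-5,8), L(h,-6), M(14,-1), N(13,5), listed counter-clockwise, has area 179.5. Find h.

Write out the shoelace sum; only the two edges meeting at L involve h:
2·Area = [((-5)·(-6) − h·8) + (h·(-1) − 14·(-6))] + 281
       = -9·h + 395 = 359
⇒ h = 4.

4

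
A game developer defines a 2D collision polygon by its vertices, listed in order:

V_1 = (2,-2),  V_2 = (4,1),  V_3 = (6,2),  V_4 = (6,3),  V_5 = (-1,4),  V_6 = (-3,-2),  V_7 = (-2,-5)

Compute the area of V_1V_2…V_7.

42

Apply Gauss's area formula: 2A = Σ (x_i·y_{i+1} − x_{i+1}·y_i), indices taken mod 7.
Σ = (10) + (2) + (6) + (27) + (14) + (11) + (14) = 84
Area = |Σ|/2 = 42.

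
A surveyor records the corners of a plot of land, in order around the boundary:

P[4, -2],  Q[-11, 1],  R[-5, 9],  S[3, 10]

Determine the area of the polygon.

117.5

Apply Gauss's area formula: 2A = Σ (x_i·y_{i+1} − x_{i+1}·y_i), indices taken mod 4.
Cross-terms: -18, -94, -77, -46  ⇒  Σ = -235
Area = |Σ|/2 = 117.5.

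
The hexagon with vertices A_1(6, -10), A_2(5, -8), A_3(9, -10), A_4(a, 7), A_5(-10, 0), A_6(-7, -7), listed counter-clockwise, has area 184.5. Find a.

3

Write out the shoelace sum; only the two edges meeting at A_4 involve a:
2·Area = [(9·7 − a·(-10)) + (a·0 − (-10)·7)] + 206
       = 10·a + 339 = 369
⇒ a = 3.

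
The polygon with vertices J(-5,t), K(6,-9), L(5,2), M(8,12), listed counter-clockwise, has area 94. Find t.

-9

The doubled signed area Σ (x_i y_{i+1} − x_{i+1} y_i) is linear in t.
With t=0 it equals 206; the coefficient of t is 2 (from the two edges through J).
So 2·t + 206 = 2·94 = 188 ⇒ t = -9.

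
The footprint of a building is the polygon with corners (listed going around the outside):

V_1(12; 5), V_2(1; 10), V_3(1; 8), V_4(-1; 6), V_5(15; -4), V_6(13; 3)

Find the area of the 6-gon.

83.5

Cross-terms: 115, -2, 14, -86, 97, 29  ⇒  Σ = 167
Area = |Σ|/2 = 83.5.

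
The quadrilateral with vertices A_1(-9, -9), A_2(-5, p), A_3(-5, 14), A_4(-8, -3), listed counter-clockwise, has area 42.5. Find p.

Write out the shoelace sum; only the two edges meeting at A_2 involve p:
2·Area = [((-9)·p − (-5)·(-9)) + ((-5)·14 − (-5)·p)] + 172
       = -4·p + 57 = 85
⇒ p = -7.

-7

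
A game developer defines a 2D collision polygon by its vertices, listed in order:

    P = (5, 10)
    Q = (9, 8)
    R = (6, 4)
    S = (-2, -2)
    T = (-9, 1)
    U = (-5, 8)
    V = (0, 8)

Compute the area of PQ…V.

Σ = (-50) + (-12) + (-4) + (-20) + (-67) + (-40) + (-40) = -233
Area = |Σ|/2 = 116.5.

116.5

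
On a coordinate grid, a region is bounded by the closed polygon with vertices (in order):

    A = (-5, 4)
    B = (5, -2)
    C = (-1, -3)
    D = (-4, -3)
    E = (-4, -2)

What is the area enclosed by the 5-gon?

33

Apply the shoelace (surveyor's) formula: 2A = Σ (x_i·y_{i+1} − x_{i+1}·y_i), indices taken mod 5.
Σ = (-10) + (-17) + (-9) + (-4) + (-26) = -66
Area = |Σ|/2 = 33.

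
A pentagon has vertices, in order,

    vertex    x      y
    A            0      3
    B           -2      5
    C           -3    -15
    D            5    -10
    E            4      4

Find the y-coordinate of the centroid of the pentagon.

-367/76

Apply the shoelace (surveyor's) formula. First the cross-terms c_i = x_i·y_{i+1} − x_{i+1}·y_i:
  6, 45, 105, 60, 12  ⇒  2A = 228, A = 114.
Then Σ (y_i + y_{i+1})·c_i = -3303, so ȳ = -3303 / (6·114) = -367/76.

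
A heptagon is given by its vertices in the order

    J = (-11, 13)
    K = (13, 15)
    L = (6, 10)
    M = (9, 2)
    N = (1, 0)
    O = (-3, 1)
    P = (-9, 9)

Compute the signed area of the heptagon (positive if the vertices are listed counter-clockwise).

-204.5

J→K: (-11)(15) − (13)(13) = -334
K→L: (13)(10) − (6)(15) = 40
L→M: (6)(2) − (9)(10) = -78
M→N: (9)(0) − (1)(2) = -2
N→O: (1)(1) − (-3)(0) = 1
O→P: (-3)(9) − (-9)(1) = -18
P→J: (-9)(13) − (-11)(9) = -18
Σ = -409
Signed area = Σ/2 = -204.5 (negative ⇒ clockwise traversal).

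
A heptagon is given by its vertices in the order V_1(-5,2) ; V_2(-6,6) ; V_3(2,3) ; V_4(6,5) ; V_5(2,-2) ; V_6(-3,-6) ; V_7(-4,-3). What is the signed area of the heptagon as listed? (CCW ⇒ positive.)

Apply the shoelace formula: 2A = Σ (x_i·y_{i+1} − x_{i+1}·y_i), indices taken mod 7.
V_1→V_2: (-5)(6) − (-6)(2) = -18
V_2→V_3: (-6)(3) − (2)(6) = -30
V_3→V_4: (2)(5) − (6)(3) = -8
V_4→V_5: (6)(-2) − (2)(5) = -22
V_5→V_6: (2)(-6) − (-3)(-2) = -18
V_6→V_7: (-3)(-3) − (-4)(-6) = -15
V_7→V_1: (-4)(2) − (-5)(-3) = -23
Σ = -134
Signed area = Σ/2 = -67 (negative ⇒ clockwise traversal).

-67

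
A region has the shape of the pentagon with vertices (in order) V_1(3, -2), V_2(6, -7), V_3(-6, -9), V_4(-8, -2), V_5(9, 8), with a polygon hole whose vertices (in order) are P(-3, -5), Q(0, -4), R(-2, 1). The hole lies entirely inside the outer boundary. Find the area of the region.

118

Outer boundary:
Apply Gauss's area formula: 2A = Σ (x_i·y_{i+1} − x_{i+1}·y_i), indices taken mod 5.
Cross-terms: -9, -96, -60, -46, -42  ⇒  Σ = -253
Area = |Σ|/2 = 126.5.
Hole:
Apply the surveyor's formula: 2A = Σ (x_i·y_{i+1} − x_{i+1}·y_i), indices taken mod 3.
Cross-terms: 12, -8, 13  ⇒  Σ = 17
Area = |Σ|/2 = 8.5.
Net area = 126.5 − 8.5 = 118.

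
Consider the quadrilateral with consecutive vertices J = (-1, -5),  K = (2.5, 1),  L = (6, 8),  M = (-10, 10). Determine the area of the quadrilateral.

Σ = (11.5) + (14) + (140) + (60) = 225.5
Area = |Σ|/2 = 112.75.

112.75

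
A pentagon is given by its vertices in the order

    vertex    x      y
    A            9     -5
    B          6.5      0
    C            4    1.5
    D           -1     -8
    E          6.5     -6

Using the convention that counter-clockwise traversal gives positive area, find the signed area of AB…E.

Apply Gauss's area formula: 2A = Σ (x_i·y_{i+1} − x_{i+1}·y_i), indices taken mod 5.
A→B: (9)(0) − (6.5)(-5) = 32.5
B→C: (6.5)(1.5) − (4)(0) = 9.75
C→D: (4)(-8) − (-1)(1.5) = -30.5
D→E: (-1)(-6) − (6.5)(-8) = 58
E→A: (6.5)(-5) − (9)(-6) = 21.5
Σ = 91.25
Signed area = Σ/2 = 45.625 (positive ⇒ counter-clockwise traversal).

45.625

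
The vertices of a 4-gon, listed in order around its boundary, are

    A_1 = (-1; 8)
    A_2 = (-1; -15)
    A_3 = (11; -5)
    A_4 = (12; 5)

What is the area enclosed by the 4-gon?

Apply the shoelace (surveyor's) formula: 2A = Σ (x_i·y_{i+1} − x_{i+1}·y_i), indices taken mod 4.
A_1→A_2: (-1)(-15) − (-1)(8) = 23
A_2→A_3: (-1)(-5) − (11)(-15) = 170
A_3→A_4: (11)(5) − (12)(-5) = 115
A_4→A_1: (12)(8) − (-1)(5) = 101
Σ = 409
Area = |Σ|/2 = 204.5.

204.5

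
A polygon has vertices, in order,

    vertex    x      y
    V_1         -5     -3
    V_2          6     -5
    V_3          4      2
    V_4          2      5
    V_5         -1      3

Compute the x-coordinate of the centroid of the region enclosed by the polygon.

Apply Gauss's area formula. First the cross-terms c_i = x_i·y_{i+1} − x_{i+1}·y_i:
  43, 32, 16, 11, 18  ⇒  2A = 120, A = 60.
Then Σ (x_i + x_{i+1})·c_i = 362, so x̄ = 362 / (6·60) = 181/180.

181/180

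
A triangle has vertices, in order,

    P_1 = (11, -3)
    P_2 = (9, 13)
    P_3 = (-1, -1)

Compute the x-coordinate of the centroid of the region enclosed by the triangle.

Apply the shoelace formula. First the cross-terms c_i = x_i·y_{i+1} − x_{i+1}·y_i:
  170, 4, 14  ⇒  2A = 188, A = 94.
Then Σ (x_i + x_{i+1})·c_i = 3572, so x̄ = 3572 / (6·94) = 19/3.

19/3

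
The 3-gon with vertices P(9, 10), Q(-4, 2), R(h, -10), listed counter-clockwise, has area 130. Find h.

Write out the shoelace sum; only the two edges meeting at R involve h:
2·Area = [((-4)·(-10) − h·2) + (h·10 − 9·(-10))] + 58
       = 8·h + 188 = 260
⇒ h = 9.

9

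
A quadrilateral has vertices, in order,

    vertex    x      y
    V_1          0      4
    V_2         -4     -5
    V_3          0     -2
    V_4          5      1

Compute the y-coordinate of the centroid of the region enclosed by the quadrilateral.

Apply Gauss's area formula. First the cross-terms c_i = x_i·y_{i+1} − x_{i+1}·y_i:
  16, 8, 10, 20  ⇒  2A = 54, A = 27.
Then Σ (y_i + y_{i+1})·c_i = 18, so ȳ = 18 / (6·27) = 1/9.

1/9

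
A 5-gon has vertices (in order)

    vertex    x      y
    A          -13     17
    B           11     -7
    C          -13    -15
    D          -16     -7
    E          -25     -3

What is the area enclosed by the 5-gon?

546

Apply the shoelace formula: 2A = Σ (x_i·y_{i+1} − x_{i+1}·y_i), indices taken mod 5.
Cross-terms: -96, -256, -149, -127, -464  ⇒  Σ = -1092
Area = |Σ|/2 = 546.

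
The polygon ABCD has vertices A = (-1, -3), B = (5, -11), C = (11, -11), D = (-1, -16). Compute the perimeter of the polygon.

|AB| = √((6)² + (-8)²) = √100 = 10
|BC| = √((6)² + (0)²) = √36 = 6
|CD| = √((-12)² + (-5)²) = √169 = 13
|DA| = √((0)² + (13)²) = √169 = 13
Perimeter = 10 + 6 + 13 + 13 = 42.

42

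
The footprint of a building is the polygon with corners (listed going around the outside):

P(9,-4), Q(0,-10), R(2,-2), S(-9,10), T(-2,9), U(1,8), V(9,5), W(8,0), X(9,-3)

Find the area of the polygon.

147

Σ = (-90) + (20) + (2) + (-61) + (-25) + (-67) + (-40) + (-24) + (-9) = -294
Area = |Σ|/2 = 147.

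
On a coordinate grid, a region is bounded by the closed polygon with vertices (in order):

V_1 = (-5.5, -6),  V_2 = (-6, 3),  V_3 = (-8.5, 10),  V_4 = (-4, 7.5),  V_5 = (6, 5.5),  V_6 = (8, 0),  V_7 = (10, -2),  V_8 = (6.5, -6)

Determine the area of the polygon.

178.375

V_1→V_2: (-5.5)(3) − (-6)(-6) = -52.5
V_2→V_3: (-6)(10) − (-8.5)(3) = -34.5
V_3→V_4: (-8.5)(7.5) − (-4)(10) = -23.75
V_4→V_5: (-4)(5.5) − (6)(7.5) = -67
V_5→V_6: (6)(0) − (8)(5.5) = -44
V_6→V_7: (8)(-2) − (10)(0) = -16
V_7→V_8: (10)(-6) − (6.5)(-2) = -47
V_8→V_1: (6.5)(-6) − (-5.5)(-6) = -72
Σ = -356.75
Area = |Σ|/2 = 178.375.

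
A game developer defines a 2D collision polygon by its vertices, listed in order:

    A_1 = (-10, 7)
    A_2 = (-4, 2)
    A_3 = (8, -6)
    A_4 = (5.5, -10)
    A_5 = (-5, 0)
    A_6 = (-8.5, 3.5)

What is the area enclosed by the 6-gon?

61.5

Cross-terms: 8, 8, -47, -50, -17.5, -24.5  ⇒  Σ = -123
Area = |Σ|/2 = 61.5.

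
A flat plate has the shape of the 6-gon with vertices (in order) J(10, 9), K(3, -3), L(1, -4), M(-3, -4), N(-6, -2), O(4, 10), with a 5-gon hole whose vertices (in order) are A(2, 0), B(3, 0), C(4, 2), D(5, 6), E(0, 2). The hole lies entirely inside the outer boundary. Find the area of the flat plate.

Outer boundary:
Σ = (-57) + (-9) + (-16) + (-18) + (-52) + (-64) = -216
Area = |Σ|/2 = 108.
Hole:
Apply the surveyor's formula: 2A = Σ (x_i·y_{i+1} − x_{i+1}·y_i), indices taken mod 5.
Cross-terms: 0, 6, 14, 10, -4  ⇒  Σ = 26
Area = |Σ|/2 = 13.
Net area = 108 − 13 = 95.

95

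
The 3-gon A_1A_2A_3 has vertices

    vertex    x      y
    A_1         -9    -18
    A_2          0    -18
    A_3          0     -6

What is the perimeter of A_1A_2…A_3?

|A_1A_2| = √((9)² + (0)²) = √81 = 9
|A_2A_3| = √((0)² + (12)²) = √144 = 12
|A_3A_1| = √((-9)² + (-12)²) = √225 = 15
Perimeter = 9 + 12 + 15 = 36.

36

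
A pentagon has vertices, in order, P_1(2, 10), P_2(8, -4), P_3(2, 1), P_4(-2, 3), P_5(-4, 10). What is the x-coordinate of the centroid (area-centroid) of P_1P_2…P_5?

46/33

Apply the shoelace (surveyor's) formula. First the cross-terms c_i = x_i·y_{i+1} − x_{i+1}·y_i:
  -88, 16, 8, -8, -60  ⇒  2A = -132, A = -66.
Then Σ (x_i + x_{i+1})·c_i = -552, so x̄ = -552 / (6·(-66)) = 46/33.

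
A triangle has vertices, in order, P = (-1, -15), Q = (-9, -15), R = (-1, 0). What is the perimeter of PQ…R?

40

|PQ| = √((-8)² + (0)²) = √64 = 8
|QR| = √((8)² + (15)²) = √289 = 17
|RP| = √((0)² + (-15)²) = √225 = 15
Perimeter = 8 + 17 + 15 = 40.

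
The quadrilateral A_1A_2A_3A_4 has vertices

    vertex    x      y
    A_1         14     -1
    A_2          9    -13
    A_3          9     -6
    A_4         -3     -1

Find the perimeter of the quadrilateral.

50

|A_1A_2| = √((-5)² + (-12)²) = √169 = 13
|A_2A_3| = √((0)² + (7)²) = √49 = 7
|A_3A_4| = √((-12)² + (5)²) = √169 = 13
|A_4A_1| = √((17)² + (0)²) = √289 = 17
Perimeter = 13 + 7 + 13 + 17 = 50.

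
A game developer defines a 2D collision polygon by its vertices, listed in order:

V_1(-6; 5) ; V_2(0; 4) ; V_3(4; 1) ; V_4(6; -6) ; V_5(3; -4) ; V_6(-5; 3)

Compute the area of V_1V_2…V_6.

Apply the shoelace formula: 2A = Σ (x_i·y_{i+1} − x_{i+1}·y_i), indices taken mod 6.
Σ = (-24) + (-16) + (-30) + (-6) + (-11) + (-7) = -94
Area = |Σ|/2 = 47.

47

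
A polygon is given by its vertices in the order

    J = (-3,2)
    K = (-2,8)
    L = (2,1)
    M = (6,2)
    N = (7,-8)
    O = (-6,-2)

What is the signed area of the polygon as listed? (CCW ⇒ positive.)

-91

Apply the surveyor's formula: 2A = Σ (x_i·y_{i+1} − x_{i+1}·y_i), indices taken mod 6.
J→K: (-3)(8) − (-2)(2) = -20
K→L: (-2)(1) − (2)(8) = -18
L→M: (2)(2) − (6)(1) = -2
M→N: (6)(-8) − (7)(2) = -62
N→O: (7)(-2) − (-6)(-8) = -62
O→J: (-6)(2) − (-3)(-2) = -18
Σ = -182
Signed area = Σ/2 = -91 (negative ⇒ clockwise traversal).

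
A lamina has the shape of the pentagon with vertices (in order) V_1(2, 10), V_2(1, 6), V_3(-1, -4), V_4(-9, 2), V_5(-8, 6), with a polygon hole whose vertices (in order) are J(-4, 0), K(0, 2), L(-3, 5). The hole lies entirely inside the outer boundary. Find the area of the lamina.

Outer boundary:
Σ = (2) + (2) + (-38) + (-38) + (-92) = -164
Area = |Σ|/2 = 82.
Hole:
Cross-terms: -8, 6, 20  ⇒  Σ = 18
Area = |Σ|/2 = 9.
Net area = 82 − 9 = 73.

73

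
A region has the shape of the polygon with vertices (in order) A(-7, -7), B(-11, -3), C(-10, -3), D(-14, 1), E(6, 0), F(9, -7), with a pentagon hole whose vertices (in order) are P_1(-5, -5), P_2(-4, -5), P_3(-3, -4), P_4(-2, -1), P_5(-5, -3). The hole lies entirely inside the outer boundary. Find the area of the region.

126.5

Outer boundary:
Apply the shoelace formula: 2A = Σ (x_i·y_{i+1} − x_{i+1}·y_i), indices taken mod 6.
Σ = (-56) + (3) + (-52) + (-6) + (-42) + (-112) = -265
Area = |Σ|/2 = 132.5.
Hole:
Apply Gauss's area formula: 2A = Σ (x_i·y_{i+1} − x_{i+1}·y_i), indices taken mod 5.
Cross-terms: 5, 1, -5, 1, 10  ⇒  Σ = 12
Area = |Σ|/2 = 6.
Net area = 132.5 − 6 = 126.5.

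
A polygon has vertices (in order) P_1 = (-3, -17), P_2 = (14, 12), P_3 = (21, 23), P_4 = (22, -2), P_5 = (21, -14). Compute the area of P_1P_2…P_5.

470.5

Apply the shoelace (surveyor's) formula: 2A = Σ (x_i·y_{i+1} − x_{i+1}·y_i), indices taken mod 5.
Cross-terms: 202, 70, -548, -266, -399  ⇒  Σ = -941
Area = |Σ|/2 = 470.5.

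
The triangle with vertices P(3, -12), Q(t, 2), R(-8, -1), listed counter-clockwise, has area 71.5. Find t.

2

Write out the shoelace sum; only the two edges meeting at Q involve t:
2·Area = [(3·2 − t·(-12)) + (t·(-1) − (-8)·2)] + 99
       = 11·t + 121 = 143
⇒ t = 2.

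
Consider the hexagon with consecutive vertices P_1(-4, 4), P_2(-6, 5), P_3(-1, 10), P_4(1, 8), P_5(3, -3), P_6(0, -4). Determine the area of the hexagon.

62

Apply the surveyor's formula: 2A = Σ (x_i·y_{i+1} − x_{i+1}·y_i), indices taken mod 6.
Σ = (4) + (-55) + (-18) + (-27) + (-12) + (-16) = -124
Area = |Σ|/2 = 62.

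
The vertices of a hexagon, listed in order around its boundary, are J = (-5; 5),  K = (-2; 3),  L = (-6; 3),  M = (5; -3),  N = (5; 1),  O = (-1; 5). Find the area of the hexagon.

38

Apply the surveyor's formula: 2A = Σ (x_i·y_{i+1} − x_{i+1}·y_i), indices taken mod 6.
Σ = (-5) + (12) + (3) + (20) + (26) + (20) = 76
Area = |Σ|/2 = 38.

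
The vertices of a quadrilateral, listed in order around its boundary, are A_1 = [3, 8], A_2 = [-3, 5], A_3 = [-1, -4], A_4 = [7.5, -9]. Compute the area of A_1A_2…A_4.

Apply the shoelace formula: 2A = Σ (x_i·y_{i+1} − x_{i+1}·y_i), indices taken mod 4.
A_1→A_2: (3)(5) − (-3)(8) = 39
A_2→A_3: (-3)(-4) − (-1)(5) = 17
A_3→A_4: (-1)(-9) − (7.5)(-4) = 39
A_4→A_1: (7.5)(8) − (3)(-9) = 87
Σ = 182
Area = |Σ|/2 = 91.

91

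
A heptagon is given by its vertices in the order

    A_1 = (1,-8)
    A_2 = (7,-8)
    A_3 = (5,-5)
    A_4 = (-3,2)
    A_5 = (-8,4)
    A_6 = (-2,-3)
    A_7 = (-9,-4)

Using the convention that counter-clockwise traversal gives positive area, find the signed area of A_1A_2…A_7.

Apply Gauss's area formula: 2A = Σ (x_i·y_{i+1} − x_{i+1}·y_i), indices taken mod 7.
Cross-terms: 48, 5, -5, 4, 32, -19, 76  ⇒  Σ = 141
Signed area = Σ/2 = 70.5 (positive ⇒ counter-clockwise traversal).

70.5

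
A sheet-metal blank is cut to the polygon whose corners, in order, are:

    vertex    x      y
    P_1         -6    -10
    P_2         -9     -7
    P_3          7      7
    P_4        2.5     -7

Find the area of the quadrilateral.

Σ = (-48) + (-14) + (-66.5) + (-67) = -195.5
Area = |Σ|/2 = 97.75.

97.75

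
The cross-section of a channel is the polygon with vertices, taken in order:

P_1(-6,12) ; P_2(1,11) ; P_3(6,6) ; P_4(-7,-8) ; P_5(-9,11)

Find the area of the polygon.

Apply the shoelace formula: 2A = Σ (x_i·y_{i+1} − x_{i+1}·y_i), indices taken mod 5.
P_1→P_2: (-6)(11) − (1)(12) = -78
P_2→P_3: (1)(6) − (6)(11) = -60
P_3→P_4: (6)(-8) − (-7)(6) = -6
P_4→P_5: (-7)(11) − (-9)(-8) = -149
P_5→P_1: (-9)(12) − (-6)(11) = -42
Σ = -335
Area = |Σ|/2 = 167.5.

167.5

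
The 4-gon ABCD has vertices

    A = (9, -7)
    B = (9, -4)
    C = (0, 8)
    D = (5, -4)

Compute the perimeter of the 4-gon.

36

|AB| = √((0)² + (3)²) = √9 = 3
|BC| = √((-9)² + (12)²) = √225 = 15
|CD| = √((5)² + (-12)²) = √169 = 13
|DA| = √((4)² + (-3)²) = √25 = 5
Perimeter = 3 + 15 + 13 + 5 = 36.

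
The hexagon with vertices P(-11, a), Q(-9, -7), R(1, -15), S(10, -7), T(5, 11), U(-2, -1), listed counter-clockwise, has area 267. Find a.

Write out the shoelace sum; only the two edges meeting at P involve a:
2·Area = [((-2)·a − (-11)·(-1)) + ((-11)·(-7) − (-9)·a)] + 447
       = 7·a + 513 = 534
⇒ a = 3.

3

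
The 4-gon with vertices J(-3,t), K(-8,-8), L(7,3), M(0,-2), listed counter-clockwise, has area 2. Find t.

-4

Write out the shoelace sum; only the two edges meeting at J involve t:
2·Area = [(0·t − (-3)·(-2)) + ((-3)·(-8) − (-8)·t)] + 18
       = 8·t + 36 = 4
⇒ t = -4.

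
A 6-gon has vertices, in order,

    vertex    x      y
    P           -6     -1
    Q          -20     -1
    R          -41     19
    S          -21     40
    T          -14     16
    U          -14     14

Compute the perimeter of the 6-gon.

|PQ| = √((-14)² + (0)²) = √196 = 14
|QR| = √((-21)² + (20)²) = √841 = 29
|RS| = √((20)² + (21)²) = √841 = 29
|ST| = √((7)² + (-24)²) = √625 = 25
|TU| = √((0)² + (-2)²) = √4 = 2
|UP| = √((8)² + (-15)²) = √289 = 17
Perimeter = 14 + 29 + 29 + 25 + 2 + 17 = 116.

116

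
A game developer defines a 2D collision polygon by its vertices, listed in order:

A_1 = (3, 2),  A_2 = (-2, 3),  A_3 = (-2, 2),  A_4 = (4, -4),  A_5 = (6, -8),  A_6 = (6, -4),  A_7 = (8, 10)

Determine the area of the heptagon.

Apply the surveyor's formula: 2A = Σ (x_i·y_{i+1} − x_{i+1}·y_i), indices taken mod 7.
Cross-terms: 13, 2, 0, -8, 24, 92, -14  ⇒  Σ = 109
Area = |Σ|/2 = 54.5.

54.5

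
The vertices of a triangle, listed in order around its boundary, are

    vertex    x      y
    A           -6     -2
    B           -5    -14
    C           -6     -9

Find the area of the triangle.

Σ = (74) + (-39) + (-42) = -7
Area = |Σ|/2 = 3.5.

3.5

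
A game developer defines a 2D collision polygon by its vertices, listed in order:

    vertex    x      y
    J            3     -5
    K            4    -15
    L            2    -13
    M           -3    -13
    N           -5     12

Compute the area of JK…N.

112

J→K: (3)(-15) − (4)(-5) = -25
K→L: (4)(-13) − (2)(-15) = -22
L→M: (2)(-13) − (-3)(-13) = -65
M→N: (-3)(12) − (-5)(-13) = -101
N→J: (-5)(-5) − (3)(12) = -11
Σ = -224
Area = |Σ|/2 = 112.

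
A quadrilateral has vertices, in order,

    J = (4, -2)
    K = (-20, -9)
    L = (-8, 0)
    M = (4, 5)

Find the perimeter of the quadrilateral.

|JK| = √((-24)² + (-7)²) = √625 = 25
|KL| = √((12)² + (9)²) = √225 = 15
|LM| = √((12)² + (5)²) = √169 = 13
|MJ| = √((0)² + (-7)²) = √49 = 7
Perimeter = 25 + 15 + 13 + 7 = 60.

60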